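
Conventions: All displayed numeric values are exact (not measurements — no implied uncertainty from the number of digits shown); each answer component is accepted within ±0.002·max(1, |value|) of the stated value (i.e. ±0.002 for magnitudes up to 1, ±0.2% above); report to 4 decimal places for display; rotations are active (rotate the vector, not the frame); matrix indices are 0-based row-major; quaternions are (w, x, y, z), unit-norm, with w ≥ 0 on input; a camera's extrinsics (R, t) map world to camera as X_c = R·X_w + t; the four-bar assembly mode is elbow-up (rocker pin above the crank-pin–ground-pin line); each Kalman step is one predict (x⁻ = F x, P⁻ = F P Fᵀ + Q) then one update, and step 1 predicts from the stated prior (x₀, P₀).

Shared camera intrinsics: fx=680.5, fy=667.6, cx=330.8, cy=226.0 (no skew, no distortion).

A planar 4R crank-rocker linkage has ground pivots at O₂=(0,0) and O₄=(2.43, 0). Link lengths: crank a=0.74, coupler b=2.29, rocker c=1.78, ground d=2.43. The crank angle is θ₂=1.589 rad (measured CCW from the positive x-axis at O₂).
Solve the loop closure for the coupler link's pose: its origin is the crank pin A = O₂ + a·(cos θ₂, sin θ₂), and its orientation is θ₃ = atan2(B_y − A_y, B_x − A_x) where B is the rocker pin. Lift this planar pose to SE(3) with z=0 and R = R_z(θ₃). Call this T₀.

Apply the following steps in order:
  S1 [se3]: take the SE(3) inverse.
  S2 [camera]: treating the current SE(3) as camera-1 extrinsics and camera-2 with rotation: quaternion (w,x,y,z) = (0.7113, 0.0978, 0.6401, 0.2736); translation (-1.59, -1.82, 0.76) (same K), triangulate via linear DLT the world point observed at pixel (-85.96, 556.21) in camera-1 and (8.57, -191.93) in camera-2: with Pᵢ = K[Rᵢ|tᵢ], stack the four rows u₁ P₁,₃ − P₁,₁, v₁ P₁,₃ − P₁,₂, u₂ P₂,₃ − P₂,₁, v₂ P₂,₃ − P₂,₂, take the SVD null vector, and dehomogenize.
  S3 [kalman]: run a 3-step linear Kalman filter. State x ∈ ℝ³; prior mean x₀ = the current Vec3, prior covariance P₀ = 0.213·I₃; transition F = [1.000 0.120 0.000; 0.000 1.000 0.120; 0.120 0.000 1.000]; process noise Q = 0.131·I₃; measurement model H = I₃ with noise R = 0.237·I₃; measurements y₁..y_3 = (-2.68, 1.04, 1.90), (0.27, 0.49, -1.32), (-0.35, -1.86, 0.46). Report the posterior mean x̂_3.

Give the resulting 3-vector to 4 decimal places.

result = (-0.5124, -0.5768, 0.1002)

source (fourbar_fk): coupler pose = R=[0.8999 -0.4360 0.0000; 0.4360 0.8999 0.0000; 0.0000 0.0000 1.0000], t=(-0.0135, 0.7399, 0.0000)
after S1 (invert_se3): R=[0.8999 0.4360 0.0000; -0.4360 0.8999 0.0000; 0.0000 0.0000 1.0000], t=(-0.3105, -0.6717, 0.0000)
after S2 (triangulate): (-0.7378, 0.9081, 0.9446)
after S3 (kf_track): (-0.5124, -0.5768, 0.1002)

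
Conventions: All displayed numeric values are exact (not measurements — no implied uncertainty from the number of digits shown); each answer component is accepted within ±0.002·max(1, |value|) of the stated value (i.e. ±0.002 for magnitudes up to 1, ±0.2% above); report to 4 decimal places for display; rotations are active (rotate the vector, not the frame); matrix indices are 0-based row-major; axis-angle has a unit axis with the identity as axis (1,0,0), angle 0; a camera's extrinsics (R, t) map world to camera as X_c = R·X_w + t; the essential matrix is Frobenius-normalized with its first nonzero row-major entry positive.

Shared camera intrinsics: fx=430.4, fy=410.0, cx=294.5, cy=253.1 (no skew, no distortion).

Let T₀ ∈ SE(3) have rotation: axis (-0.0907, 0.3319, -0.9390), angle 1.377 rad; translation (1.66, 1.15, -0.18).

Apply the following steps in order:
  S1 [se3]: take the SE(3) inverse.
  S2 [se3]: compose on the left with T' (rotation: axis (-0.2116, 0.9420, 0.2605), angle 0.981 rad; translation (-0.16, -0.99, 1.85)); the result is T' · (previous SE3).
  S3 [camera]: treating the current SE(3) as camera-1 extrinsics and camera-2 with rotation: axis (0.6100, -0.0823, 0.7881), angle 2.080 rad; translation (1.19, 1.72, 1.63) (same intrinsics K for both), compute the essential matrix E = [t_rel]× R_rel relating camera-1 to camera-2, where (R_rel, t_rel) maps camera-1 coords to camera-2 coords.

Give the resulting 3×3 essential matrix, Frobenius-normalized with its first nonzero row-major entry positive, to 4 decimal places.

after S1 (invert_se3): R=[0.1992 -0.9457 -0.2569; 0.8971 0.2815 -0.3406; 0.3944 -0.1626 0.9044], t=(0.7107, -1.8741, -0.3049)
after S2 (compose_se3): R=[0.1403 -0.7539 0.6418; 0.9901 0.1000 -0.0990; 0.0104 0.6493 0.7605], t=(0.5897, -2.7663, 1.2229)
after S3 (essential): [0.0191 0.2064 0.6739; 0.3934 -0.0714 -0.0355; -0.5782 0.0767 -0.0387]

matrix = [0.0191 0.2064 0.6739; 0.3934 -0.0714 -0.0355; -0.5782 0.0767 -0.0387]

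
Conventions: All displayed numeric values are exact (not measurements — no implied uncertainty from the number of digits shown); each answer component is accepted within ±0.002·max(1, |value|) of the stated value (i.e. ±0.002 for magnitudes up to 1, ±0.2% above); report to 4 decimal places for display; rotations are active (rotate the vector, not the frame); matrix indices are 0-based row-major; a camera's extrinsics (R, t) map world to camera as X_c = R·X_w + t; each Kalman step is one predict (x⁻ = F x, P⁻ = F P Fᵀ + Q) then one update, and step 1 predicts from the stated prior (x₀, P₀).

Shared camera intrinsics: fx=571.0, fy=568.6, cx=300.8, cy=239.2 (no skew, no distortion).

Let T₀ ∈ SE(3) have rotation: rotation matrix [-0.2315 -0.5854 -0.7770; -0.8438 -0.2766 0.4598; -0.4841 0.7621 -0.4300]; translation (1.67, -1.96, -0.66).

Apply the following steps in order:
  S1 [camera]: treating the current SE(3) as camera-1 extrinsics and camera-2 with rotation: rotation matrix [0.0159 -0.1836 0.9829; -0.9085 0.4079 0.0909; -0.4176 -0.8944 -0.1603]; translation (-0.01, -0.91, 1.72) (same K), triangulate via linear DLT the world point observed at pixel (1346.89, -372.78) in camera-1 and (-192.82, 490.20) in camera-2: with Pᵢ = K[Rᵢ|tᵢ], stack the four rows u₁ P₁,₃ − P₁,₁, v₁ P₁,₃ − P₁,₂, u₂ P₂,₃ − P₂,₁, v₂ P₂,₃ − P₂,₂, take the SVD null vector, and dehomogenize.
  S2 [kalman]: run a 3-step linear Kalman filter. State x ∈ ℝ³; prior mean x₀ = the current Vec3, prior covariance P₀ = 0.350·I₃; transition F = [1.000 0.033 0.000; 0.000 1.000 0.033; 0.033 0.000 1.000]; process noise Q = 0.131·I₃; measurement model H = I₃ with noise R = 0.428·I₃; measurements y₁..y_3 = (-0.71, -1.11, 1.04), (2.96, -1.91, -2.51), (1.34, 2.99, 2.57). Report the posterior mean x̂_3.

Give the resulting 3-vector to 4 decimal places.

result = (1.0215, 0.7651, 0.4697)

after S1 (triangulate): (-1.5868, 0.9208, -1.3544)
after S2 (kf_track): (1.0215, 0.7651, 0.4697)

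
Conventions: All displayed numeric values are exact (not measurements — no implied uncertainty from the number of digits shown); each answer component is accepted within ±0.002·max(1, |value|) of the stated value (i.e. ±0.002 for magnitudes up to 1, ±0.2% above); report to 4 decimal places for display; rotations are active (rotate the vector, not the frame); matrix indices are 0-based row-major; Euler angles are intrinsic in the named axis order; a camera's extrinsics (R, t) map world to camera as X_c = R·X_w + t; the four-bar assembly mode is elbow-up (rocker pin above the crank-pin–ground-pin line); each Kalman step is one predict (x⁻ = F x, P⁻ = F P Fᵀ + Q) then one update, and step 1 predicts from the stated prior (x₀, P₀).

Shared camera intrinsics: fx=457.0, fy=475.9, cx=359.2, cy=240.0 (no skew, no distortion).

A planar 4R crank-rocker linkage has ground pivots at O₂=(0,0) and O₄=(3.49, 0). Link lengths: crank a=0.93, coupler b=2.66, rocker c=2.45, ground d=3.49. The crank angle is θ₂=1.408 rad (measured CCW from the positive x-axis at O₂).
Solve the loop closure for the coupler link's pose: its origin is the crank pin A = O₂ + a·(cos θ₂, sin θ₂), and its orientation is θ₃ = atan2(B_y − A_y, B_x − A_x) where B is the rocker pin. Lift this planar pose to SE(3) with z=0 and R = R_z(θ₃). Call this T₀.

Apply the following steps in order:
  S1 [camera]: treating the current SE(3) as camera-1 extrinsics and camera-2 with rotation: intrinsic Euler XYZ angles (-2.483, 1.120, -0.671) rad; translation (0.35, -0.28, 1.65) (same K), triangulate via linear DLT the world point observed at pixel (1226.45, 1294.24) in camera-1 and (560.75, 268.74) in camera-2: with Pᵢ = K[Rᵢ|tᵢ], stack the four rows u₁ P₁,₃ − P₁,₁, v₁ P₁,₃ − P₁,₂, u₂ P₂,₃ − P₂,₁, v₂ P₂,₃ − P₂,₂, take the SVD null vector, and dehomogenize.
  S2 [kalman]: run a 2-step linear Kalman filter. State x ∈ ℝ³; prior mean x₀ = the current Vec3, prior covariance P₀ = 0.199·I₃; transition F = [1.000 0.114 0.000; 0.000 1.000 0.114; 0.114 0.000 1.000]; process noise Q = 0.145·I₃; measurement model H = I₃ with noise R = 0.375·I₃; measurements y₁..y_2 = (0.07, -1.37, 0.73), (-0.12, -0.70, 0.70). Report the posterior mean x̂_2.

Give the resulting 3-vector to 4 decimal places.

result = (0.1018, -0.7051, 0.6683)

source (fourbar_fk): coupler pose = R=[0.8707 -0.4919 0.0000; 0.4919 0.8707 0.0000; 0.0000 0.0000 1.0000], t=(0.1507, 0.9177, 0.0000)
after S1 (triangulate): (0.7258, -0.2499, 0.4772)
after S2 (kf_track): (0.1018, -0.7051, 0.6683)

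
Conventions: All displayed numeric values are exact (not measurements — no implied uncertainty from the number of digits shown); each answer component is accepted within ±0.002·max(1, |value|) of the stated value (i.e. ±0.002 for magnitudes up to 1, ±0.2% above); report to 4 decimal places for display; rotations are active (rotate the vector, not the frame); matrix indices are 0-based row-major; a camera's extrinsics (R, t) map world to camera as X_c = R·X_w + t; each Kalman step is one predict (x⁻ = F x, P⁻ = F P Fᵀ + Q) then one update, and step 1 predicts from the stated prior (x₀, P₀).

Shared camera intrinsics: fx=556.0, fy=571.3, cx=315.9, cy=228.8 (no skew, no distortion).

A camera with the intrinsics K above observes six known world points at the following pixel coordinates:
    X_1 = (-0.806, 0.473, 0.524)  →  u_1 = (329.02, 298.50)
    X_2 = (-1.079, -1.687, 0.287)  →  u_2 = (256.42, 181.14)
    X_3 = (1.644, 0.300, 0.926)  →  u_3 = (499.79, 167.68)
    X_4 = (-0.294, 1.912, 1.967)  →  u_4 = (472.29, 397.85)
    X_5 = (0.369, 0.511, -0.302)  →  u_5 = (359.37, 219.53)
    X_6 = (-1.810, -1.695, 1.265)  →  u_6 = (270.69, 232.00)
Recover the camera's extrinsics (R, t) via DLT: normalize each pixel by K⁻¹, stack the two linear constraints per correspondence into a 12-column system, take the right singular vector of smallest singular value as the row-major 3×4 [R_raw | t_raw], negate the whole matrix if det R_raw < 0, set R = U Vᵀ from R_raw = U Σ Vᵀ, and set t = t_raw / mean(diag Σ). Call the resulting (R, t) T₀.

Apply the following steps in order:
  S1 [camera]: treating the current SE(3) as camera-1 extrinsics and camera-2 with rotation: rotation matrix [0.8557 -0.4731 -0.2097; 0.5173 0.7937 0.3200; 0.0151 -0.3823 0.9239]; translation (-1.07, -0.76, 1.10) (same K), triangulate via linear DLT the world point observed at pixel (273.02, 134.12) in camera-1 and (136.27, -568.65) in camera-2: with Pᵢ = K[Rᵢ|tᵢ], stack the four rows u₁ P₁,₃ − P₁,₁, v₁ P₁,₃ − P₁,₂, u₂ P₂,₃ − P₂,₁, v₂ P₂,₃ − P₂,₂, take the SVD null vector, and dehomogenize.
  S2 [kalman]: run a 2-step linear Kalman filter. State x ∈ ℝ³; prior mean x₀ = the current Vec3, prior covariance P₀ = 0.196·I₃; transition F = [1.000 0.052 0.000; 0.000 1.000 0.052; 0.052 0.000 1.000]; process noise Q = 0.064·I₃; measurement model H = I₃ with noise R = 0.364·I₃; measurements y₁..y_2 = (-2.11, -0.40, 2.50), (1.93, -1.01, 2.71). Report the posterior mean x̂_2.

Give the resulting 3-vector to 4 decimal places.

result = (0.0326, -0.9925, 1.6169)

source (pnp_recover): camera pose = R=[0.6924 0.3136 0.6498; -0.6070 0.7401 0.2896; -0.3901 -0.5949 0.7028], t=(0.2299, -0.1600, 6.4087)
after S1 (triangulate): (-0.3052, -1.6547, -0.1123)
after S2 (kf_track): (0.0326, -0.9925, 1.6169)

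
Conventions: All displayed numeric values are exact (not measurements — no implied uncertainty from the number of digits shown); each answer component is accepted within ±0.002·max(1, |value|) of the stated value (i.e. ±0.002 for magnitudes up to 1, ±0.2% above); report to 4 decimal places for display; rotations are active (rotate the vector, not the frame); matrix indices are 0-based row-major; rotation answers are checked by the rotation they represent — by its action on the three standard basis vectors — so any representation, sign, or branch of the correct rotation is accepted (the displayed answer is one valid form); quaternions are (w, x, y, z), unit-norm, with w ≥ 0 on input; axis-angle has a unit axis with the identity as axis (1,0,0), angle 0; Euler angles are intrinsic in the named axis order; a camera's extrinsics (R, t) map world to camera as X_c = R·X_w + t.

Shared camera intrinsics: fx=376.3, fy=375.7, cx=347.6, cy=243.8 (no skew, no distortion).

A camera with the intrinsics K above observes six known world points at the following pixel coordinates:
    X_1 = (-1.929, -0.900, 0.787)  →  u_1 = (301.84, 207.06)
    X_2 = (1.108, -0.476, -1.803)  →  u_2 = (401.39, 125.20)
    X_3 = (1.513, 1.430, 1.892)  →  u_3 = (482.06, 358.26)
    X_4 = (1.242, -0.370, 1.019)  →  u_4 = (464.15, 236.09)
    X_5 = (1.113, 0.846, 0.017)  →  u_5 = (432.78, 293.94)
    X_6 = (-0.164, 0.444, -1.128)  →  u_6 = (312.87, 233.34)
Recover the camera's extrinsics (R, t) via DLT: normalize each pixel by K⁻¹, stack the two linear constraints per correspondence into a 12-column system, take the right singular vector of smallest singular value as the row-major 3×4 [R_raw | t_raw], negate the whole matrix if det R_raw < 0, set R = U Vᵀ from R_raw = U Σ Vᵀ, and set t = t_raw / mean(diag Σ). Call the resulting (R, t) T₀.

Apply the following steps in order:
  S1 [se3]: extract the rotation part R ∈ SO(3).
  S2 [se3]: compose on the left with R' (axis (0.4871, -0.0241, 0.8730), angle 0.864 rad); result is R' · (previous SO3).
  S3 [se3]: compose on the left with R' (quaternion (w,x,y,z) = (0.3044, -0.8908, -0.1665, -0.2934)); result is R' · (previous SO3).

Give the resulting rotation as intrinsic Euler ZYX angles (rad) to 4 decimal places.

rotation (euler_zyx) = (-0.7873, -0.2003, -2.2109)

source (pnp_recover): camera pose = R=[0.8816 -0.1750 0.4384; 0.0115 0.9365 0.3506; -0.4719 -0.3041 0.8276], t=(0.2799, -0.1500, 5.7201)
after S1 (rot_of_se3): [0.8816 -0.1750 0.4384; 0.0115 0.9365 0.3506; -0.4719 -0.3041 0.8276]
after S2 (compose_so3): [0.5765 -0.7935 0.1952; 0.7674 0.6078 0.2043; -0.2808 0.0320 0.9592]
after S3 (compose_so3): [0.6917 -0.3105 0.6521; -0.6943 -0.5346 0.4818; 0.1990 -0.7860 -0.5854]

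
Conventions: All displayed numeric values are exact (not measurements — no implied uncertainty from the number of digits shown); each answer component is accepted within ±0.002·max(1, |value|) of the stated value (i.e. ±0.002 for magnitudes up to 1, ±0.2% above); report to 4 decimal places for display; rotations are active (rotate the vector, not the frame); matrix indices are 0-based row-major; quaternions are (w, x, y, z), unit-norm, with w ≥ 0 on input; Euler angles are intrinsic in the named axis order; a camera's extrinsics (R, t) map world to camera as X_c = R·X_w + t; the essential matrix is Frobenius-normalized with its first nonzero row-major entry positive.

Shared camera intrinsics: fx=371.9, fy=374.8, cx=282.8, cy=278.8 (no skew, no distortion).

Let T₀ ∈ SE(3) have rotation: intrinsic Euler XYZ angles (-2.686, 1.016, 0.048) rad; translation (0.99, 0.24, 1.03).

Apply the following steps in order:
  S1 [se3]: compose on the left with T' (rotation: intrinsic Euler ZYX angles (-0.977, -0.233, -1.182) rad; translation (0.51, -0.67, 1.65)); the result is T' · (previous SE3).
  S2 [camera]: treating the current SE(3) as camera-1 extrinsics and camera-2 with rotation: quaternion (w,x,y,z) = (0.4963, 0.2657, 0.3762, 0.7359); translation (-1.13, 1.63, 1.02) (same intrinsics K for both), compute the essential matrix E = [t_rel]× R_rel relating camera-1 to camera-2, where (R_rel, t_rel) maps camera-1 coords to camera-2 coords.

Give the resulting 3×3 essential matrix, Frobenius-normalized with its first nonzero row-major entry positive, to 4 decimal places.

matrix = [0.1086 0.5009 -0.3380; -0.0982 -0.3892 -0.0039; -0.0979 -0.2606 -0.6201]

after S1 (compose_se3): R=[0.6380 -0.7369 0.2236; -0.0013 -0.2914 -0.9566; 0.7701 0.6100 -0.1869], t=(1.8926, -0.8520, 2.0424)
after S2 (essential): [0.1086 0.5009 -0.3380; -0.0982 -0.3892 -0.0039; -0.0979 -0.2606 -0.6201]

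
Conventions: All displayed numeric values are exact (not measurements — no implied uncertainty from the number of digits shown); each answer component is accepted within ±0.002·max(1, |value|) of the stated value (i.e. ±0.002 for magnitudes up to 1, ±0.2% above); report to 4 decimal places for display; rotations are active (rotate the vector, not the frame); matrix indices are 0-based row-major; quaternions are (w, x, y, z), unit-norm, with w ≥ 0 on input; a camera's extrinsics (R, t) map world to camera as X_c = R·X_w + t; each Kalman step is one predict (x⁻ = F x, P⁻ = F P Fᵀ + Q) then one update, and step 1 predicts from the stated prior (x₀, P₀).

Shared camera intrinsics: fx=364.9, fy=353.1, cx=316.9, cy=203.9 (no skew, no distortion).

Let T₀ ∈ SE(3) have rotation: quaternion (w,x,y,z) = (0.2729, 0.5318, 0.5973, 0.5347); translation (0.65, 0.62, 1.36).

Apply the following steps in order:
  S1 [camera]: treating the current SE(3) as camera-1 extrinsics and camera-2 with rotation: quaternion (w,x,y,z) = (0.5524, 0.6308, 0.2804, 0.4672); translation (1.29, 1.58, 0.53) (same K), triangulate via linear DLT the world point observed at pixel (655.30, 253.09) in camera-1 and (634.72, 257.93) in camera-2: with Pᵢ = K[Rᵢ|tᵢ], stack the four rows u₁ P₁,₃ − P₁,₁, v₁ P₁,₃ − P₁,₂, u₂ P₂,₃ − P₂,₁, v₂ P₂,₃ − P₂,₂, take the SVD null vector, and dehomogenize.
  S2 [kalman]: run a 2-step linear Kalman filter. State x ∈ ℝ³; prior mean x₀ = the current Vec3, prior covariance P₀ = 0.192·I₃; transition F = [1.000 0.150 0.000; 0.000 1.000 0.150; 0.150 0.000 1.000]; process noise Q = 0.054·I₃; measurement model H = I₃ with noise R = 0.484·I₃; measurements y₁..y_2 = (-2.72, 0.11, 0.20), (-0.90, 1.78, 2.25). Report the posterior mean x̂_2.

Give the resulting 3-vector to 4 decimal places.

after S1 (triangulate): (-0.4489, 1.6984, 1.0939)
after S2 (kf_track): (-0.8443, 1.5020, 1.0494)

result = (-0.8443, 1.5020, 1.0494)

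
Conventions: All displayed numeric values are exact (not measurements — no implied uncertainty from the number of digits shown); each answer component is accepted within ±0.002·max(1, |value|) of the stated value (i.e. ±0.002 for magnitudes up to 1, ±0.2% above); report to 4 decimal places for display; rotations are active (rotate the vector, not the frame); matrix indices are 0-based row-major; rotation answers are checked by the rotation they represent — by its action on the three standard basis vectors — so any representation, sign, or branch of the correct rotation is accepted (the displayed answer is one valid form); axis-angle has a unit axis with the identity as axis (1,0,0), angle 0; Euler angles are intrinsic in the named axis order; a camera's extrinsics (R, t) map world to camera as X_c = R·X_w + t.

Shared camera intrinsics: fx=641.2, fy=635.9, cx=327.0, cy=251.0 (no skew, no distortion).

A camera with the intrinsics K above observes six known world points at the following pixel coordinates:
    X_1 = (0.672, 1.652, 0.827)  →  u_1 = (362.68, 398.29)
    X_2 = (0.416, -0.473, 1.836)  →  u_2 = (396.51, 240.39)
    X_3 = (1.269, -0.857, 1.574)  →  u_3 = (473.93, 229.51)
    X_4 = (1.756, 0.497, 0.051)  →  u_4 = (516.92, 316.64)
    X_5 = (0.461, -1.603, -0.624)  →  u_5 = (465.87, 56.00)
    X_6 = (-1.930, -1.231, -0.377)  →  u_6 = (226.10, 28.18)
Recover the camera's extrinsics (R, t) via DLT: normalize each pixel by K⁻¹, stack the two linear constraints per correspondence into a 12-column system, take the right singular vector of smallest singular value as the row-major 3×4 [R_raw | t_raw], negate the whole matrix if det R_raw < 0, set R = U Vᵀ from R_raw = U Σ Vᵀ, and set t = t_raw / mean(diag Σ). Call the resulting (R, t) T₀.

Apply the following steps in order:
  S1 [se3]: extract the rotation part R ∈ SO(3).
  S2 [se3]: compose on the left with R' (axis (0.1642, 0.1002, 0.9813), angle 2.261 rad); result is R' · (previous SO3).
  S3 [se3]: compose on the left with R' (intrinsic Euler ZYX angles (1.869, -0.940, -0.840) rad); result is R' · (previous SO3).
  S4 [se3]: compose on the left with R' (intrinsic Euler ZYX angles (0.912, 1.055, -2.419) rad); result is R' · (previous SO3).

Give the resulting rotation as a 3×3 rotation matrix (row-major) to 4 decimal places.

rotation (matrix) = ((0.5658, 0.2032, -0.7991), (0.3157, 0.8419, 0.4377), (0.7617, -0.5000, 0.4122))

source (pnp_recover): camera pose = R=[0.9338 -0.3579 -0.0007; 0.3403 0.8873 0.3114; -0.1108 -0.2910 0.9503], t=(0.3300, -0.4300, 6.3401)
after S1 (rot_of_se3): [0.9338 -0.3579 -0.0007; 0.3403 0.8873 0.3114; -0.1108 -0.2910 0.9503]
after S2 (compose_so3): [-0.8394 -0.5347 0.0973; 0.5169 -0.8408 -0.1611; 0.1679 -0.0849 0.9821]
after S3 (compose_so3): [-0.3686 0.8246 -0.4291; -0.4007 -0.5575 -0.7271; -0.8388 -0.0960 0.5359]
after S4 (compose_so3): [0.5658 0.2032 -0.7991; 0.3157 0.8419 0.4377; 0.7617 -0.5000 0.4122]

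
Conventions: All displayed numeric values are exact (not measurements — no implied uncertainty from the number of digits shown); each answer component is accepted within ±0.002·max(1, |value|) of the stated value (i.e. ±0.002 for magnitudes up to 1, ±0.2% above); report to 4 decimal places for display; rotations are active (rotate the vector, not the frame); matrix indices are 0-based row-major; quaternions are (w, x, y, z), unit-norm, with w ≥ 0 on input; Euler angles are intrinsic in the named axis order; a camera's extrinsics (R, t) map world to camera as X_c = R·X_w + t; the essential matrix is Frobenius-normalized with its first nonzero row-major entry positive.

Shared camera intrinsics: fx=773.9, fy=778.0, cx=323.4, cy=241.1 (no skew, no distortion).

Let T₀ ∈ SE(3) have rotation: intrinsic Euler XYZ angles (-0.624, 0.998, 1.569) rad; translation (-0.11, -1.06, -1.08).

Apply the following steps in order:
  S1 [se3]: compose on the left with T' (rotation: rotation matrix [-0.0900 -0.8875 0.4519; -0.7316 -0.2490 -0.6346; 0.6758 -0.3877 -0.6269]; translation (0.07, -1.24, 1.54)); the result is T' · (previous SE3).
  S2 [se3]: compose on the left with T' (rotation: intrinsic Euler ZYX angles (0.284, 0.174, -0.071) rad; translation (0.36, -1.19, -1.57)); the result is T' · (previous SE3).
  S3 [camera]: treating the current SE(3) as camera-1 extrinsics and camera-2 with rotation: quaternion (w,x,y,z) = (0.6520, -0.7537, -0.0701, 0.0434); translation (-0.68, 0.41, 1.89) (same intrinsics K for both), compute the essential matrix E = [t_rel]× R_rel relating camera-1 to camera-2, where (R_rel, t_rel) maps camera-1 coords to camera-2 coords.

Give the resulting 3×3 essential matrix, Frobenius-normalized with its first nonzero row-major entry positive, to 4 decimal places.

after S1 (compose_se3): R=[-0.9842 -0.0806 -0.1579; 0.1690 -0.1583 -0.9728; 0.0534 -0.9841 0.1694], t=(0.5326, -0.2102, 2.5537)
after S2 (compose_se3): R=[-0.9719 -0.1737 0.1588; -0.1041 -0.2879 -0.9520; 0.2110 -0.9418 0.2617], t=(1.2973, -0.9461, 0.8613)
after S3 (essential): [0.0559 -0.3680 0.5576; 0.5932 0.0760 0.1329; 0.3454 0.1921 -0.1374]

matrix = [0.0559 -0.3680 0.5576; 0.5932 0.0760 0.1329; 0.3454 0.1921 -0.1374]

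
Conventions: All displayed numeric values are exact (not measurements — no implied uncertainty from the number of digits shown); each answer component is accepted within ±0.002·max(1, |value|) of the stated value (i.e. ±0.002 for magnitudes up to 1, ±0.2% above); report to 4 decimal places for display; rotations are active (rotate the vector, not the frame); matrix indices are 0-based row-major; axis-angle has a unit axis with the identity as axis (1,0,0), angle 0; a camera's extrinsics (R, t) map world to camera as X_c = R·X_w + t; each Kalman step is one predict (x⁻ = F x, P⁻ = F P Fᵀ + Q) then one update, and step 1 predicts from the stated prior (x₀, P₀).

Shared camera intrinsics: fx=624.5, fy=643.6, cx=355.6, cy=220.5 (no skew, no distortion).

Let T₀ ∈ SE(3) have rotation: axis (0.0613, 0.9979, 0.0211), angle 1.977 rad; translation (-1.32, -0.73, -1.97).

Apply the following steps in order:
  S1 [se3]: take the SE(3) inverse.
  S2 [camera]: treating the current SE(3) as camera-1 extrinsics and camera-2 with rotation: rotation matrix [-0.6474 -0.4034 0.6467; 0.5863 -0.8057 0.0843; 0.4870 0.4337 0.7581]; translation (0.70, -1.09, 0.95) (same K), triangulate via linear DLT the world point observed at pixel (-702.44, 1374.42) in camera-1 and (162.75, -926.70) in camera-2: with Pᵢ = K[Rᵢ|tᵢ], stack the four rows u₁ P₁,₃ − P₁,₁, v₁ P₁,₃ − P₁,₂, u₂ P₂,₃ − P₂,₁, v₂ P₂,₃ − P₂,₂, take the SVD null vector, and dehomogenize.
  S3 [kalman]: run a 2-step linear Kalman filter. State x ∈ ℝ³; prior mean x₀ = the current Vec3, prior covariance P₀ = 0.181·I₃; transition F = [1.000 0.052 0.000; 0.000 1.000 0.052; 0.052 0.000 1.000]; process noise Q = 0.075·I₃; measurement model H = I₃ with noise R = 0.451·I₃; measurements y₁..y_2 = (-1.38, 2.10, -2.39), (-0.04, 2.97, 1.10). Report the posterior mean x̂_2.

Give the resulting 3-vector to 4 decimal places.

after S1 (invert_se3): R=[-0.3899 0.1047 -0.9149; 0.0660 0.9941 0.0857; 0.9185 -0.0269 -0.3945], t=(-2.2405, 0.9816, 0.4156)
after S2 (triangulate): (0.3079, 0.7835, -0.7144)
after S3 (kf_track): (-0.1067, 1.8037, -0.4648)

result = (-0.1067, 1.8037, -0.4648)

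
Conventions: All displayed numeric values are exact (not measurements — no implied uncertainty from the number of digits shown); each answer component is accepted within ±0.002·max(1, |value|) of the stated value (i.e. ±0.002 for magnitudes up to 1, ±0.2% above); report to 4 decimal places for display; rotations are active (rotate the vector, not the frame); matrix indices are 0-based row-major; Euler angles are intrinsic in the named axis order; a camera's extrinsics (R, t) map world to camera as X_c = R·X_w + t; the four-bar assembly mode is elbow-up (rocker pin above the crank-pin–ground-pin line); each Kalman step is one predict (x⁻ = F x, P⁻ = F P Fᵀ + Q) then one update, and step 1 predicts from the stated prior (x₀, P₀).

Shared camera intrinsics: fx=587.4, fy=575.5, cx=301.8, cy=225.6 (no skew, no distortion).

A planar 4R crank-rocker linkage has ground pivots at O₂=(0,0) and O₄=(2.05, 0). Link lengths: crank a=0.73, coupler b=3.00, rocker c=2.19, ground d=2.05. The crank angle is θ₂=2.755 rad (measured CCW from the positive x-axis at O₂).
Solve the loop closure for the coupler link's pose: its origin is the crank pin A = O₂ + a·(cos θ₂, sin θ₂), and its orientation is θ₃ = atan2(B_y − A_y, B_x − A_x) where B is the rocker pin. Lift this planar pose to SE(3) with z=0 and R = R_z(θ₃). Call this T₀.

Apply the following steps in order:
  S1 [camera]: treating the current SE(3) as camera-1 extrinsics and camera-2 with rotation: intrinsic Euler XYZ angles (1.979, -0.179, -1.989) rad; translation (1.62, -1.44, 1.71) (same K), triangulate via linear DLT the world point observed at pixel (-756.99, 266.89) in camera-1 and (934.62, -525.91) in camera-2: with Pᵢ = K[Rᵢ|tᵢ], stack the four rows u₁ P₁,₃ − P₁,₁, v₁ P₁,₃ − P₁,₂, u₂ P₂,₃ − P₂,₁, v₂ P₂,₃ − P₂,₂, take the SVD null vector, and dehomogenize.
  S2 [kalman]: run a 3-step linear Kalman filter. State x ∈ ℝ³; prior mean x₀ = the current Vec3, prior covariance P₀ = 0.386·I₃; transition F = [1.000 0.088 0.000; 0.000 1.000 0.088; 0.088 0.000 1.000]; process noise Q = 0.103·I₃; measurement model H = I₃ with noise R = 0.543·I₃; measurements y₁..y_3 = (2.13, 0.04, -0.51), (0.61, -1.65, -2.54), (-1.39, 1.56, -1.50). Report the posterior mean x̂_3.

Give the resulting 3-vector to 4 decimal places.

source (fourbar_fk): coupler pose = R=[0.7793 -0.6267 0.0000; 0.6267 0.7793 0.0000; 0.0000 0.0000 1.0000], t=(-0.6761, 0.2752, 0.0000)
after S1 (triangulate): (-0.6776, 0.2616, 0.7590)
after S2 (kf_track): (-0.1727, 0.1106, -1.0993)

result = (-0.1727, 0.1106, -1.0993)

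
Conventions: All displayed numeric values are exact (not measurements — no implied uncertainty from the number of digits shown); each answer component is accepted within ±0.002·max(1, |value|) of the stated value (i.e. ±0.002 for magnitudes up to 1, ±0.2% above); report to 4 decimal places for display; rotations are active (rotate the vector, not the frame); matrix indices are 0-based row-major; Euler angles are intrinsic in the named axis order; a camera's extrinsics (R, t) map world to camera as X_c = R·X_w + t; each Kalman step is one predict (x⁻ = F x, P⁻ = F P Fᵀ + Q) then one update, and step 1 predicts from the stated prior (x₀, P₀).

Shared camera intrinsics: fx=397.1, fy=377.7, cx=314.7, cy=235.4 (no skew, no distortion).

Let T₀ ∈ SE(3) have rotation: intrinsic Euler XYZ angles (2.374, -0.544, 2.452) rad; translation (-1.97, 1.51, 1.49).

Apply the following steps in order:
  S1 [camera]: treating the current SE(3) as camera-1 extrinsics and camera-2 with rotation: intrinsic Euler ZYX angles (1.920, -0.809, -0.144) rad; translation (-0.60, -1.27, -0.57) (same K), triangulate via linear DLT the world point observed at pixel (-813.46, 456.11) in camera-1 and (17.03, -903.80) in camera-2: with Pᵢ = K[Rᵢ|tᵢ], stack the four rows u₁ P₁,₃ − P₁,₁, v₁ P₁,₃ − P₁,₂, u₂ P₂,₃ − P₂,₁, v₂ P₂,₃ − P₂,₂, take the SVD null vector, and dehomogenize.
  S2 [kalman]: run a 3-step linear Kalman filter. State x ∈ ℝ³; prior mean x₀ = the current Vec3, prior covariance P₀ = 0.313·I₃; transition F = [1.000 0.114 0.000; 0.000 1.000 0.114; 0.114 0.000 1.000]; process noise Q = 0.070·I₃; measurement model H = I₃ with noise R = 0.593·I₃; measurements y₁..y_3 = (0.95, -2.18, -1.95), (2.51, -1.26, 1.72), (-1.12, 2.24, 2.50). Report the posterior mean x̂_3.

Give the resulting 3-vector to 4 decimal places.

result = (0.5165, 0.1330, 1.3774)

after S1 (triangulate): (0.4214, -0.0800, 1.3099)
after S2 (kf_track): (0.5165, 0.1330, 1.3774)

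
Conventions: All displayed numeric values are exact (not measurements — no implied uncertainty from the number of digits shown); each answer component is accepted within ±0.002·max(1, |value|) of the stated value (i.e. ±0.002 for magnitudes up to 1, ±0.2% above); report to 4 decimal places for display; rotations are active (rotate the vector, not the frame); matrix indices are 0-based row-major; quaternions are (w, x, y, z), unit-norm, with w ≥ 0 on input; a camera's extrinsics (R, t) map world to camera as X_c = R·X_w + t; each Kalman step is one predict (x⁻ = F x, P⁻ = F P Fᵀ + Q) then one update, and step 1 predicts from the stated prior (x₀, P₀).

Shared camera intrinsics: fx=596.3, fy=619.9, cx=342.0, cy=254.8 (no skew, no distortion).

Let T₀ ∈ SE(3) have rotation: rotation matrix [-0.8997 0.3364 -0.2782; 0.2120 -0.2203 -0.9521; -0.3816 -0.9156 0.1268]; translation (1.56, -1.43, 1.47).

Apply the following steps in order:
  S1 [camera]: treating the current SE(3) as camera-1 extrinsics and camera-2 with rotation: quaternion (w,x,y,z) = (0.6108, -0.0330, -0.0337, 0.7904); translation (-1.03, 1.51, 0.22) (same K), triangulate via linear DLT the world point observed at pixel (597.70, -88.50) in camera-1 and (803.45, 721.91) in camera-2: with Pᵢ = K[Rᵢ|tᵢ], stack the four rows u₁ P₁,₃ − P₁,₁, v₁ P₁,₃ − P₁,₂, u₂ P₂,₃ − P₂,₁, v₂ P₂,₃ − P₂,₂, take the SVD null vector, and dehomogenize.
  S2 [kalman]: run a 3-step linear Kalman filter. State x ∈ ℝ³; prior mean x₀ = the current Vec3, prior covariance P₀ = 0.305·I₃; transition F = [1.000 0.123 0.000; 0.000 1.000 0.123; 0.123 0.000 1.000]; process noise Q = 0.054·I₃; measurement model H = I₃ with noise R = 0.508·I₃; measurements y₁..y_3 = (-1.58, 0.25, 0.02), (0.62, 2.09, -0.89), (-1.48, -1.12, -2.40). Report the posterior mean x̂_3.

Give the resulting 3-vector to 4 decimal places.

after S1 (triangulate): (-1.0411, -1.9221, 0.8860)
after S2 (kf_track): (-1.0647, -0.3563, -0.8356)

result = (-1.0647, -0.3563, -0.8356)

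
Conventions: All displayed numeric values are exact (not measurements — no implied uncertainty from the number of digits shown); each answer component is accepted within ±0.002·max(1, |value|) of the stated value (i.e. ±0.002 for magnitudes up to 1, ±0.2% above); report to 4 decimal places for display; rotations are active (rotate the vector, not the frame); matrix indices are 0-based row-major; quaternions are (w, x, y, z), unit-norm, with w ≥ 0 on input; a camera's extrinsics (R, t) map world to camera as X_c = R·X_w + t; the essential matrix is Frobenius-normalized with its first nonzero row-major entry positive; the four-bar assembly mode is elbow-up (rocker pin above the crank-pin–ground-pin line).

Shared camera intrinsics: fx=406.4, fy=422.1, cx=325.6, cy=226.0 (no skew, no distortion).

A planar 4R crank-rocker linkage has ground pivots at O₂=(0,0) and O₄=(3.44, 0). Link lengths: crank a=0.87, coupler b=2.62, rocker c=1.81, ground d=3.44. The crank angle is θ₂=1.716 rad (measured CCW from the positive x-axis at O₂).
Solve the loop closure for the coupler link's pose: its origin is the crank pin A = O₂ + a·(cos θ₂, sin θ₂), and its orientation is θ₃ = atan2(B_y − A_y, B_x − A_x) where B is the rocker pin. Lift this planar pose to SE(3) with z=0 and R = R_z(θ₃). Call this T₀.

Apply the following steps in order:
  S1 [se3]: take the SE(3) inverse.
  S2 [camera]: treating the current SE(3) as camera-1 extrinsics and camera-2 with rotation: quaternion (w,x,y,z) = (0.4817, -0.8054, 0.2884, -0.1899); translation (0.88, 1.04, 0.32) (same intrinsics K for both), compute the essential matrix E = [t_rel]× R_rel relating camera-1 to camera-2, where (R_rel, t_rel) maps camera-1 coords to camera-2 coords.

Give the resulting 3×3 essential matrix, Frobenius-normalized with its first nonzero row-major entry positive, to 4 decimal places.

matrix = [0.3114 0.5211 0.0500; 0.1314 -0.4461 0.0060; 0.6151 -0.1707 0.0716]

source (fourbar_fk): coupler pose = R=[0.9705 -0.2413 0.0000; 0.2413 0.9705 0.0000; 0.0000 0.0000 1.0000], t=(-0.1259, 0.8608, 0.0000)
after S1 (invert_se3): R=[0.9705 0.2413 0.0000; -0.2413 0.9705 0.0000; 0.0000 0.0000 1.0000], t=(-0.0855, -0.8658, 0.0000)
after S2 (essential): [0.3114 0.5211 0.0500; 0.1314 -0.4461 0.0060; 0.6151 -0.1707 0.0716]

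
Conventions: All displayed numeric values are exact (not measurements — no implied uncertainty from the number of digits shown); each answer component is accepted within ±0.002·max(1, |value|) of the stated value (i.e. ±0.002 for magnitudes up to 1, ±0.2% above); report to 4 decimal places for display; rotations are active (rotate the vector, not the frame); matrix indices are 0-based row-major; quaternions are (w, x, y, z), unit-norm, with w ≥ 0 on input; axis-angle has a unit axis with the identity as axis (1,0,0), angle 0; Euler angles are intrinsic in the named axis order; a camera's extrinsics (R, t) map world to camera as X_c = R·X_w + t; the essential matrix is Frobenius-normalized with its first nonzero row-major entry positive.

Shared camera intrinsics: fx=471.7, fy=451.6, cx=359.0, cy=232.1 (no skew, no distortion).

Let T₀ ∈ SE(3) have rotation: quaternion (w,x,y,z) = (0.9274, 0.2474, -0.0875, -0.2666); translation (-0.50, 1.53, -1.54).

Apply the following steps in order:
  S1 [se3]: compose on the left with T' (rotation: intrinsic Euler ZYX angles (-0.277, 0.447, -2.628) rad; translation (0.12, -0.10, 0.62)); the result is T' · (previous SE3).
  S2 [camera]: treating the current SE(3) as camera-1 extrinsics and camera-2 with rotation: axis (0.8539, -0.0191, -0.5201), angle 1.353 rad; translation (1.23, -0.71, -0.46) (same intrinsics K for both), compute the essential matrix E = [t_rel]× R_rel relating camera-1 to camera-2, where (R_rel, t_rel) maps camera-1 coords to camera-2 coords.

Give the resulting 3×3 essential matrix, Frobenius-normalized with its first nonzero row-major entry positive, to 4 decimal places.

after S1 (compose_se3): R=[0.9618 -0.0492 -0.2692; 0.2290 -0.3937 0.8902; -0.1498 -0.9179 -0.3674], t=(-0.6399, -2.0560, 1.3678)
after S2 (essential): [0.3155 0.0892 0.5303; 0.2230 -0.0181 0.2596; 0.4182 -0.5245 -0.2097]

matrix = [0.3155 0.0892 0.5303; 0.2230 -0.0181 0.2596; 0.4182 -0.5245 -0.2097]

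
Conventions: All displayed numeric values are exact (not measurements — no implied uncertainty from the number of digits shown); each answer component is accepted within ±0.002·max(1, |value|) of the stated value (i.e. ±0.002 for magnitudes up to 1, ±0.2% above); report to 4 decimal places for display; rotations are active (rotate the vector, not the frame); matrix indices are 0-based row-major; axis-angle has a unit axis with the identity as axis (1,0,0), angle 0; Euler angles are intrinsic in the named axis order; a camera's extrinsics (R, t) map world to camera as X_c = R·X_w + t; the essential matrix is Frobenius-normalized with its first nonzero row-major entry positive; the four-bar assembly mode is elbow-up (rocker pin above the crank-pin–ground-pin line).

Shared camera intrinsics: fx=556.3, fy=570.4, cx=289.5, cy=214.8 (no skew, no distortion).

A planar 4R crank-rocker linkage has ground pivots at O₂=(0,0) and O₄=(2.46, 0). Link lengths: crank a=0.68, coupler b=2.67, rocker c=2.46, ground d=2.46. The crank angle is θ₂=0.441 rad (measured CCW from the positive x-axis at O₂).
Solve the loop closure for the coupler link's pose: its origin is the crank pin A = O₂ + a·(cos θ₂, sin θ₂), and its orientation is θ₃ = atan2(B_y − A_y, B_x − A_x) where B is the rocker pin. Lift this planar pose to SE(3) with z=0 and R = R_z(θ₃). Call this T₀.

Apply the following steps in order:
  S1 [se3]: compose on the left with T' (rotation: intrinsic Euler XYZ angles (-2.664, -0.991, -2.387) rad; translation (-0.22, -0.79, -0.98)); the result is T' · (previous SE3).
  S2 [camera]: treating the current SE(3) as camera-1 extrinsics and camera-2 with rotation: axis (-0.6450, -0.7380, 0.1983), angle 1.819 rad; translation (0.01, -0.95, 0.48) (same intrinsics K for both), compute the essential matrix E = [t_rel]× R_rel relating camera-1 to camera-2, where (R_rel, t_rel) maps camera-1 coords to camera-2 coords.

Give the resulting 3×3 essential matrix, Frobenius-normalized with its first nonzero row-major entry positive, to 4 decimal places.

matrix = [0.1418 -0.5833 -0.2625; 0.5464 0.0053 -0.1465; 0.3887 0.3152 0.0153]

source (fourbar_fk): coupler pose = R=[0.5904 -0.8071 0.0000; 0.8071 0.5904 0.0000; 0.0000 0.0000 1.0000], t=(0.6149, 0.2903, 0.0000)
after S1 (compose_se3): R=[0.0672 0.5437 -0.8366; 0.9286 0.2726 0.2518; 0.3650 -0.7938 -0.4866], t=(-0.3565, -0.3239, -0.5040)
after S2 (essential): [0.1418 -0.5833 -0.2625; 0.5464 0.0053 -0.1465; 0.3887 0.3152 0.0153]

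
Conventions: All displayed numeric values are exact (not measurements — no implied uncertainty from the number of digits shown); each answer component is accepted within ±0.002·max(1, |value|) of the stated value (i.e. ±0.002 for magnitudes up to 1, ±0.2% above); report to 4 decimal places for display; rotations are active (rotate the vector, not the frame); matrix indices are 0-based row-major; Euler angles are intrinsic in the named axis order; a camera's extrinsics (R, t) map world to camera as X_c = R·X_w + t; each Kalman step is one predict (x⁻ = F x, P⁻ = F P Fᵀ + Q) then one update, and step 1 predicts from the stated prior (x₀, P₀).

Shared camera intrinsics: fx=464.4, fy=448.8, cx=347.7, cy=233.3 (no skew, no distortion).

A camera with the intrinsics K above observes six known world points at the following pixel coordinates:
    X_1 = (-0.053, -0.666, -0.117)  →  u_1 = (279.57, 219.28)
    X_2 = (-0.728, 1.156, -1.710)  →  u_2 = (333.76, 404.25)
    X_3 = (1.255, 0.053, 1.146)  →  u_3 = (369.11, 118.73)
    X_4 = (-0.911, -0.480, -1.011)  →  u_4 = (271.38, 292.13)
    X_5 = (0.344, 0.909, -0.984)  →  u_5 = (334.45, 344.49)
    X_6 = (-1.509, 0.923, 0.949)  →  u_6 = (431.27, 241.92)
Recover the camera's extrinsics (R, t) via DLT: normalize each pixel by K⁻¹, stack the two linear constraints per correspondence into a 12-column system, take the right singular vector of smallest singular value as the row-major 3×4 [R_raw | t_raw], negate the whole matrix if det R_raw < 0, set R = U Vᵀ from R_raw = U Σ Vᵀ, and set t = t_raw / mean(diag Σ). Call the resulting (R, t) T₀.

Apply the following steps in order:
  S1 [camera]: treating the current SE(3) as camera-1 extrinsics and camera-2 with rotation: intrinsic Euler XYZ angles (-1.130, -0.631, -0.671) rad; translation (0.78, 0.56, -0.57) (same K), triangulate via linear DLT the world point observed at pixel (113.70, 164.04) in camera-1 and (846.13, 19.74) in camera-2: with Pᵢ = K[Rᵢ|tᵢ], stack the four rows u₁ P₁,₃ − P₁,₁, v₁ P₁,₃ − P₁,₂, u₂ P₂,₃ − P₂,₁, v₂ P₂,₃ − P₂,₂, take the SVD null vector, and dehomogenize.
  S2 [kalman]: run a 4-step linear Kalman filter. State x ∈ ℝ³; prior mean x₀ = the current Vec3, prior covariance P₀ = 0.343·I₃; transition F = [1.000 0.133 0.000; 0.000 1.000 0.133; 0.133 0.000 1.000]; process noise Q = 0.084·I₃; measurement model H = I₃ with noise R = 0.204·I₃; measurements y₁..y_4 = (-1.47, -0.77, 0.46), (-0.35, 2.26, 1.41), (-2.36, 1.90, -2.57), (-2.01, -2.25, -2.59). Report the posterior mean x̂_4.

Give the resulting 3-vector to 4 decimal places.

result = (-1.6889, -0.5509, -1.8718)

source (pnp_recover): camera pose = R=[-0.1629 0.8107 0.5623; -0.2543 0.5162 -0.8178; -0.9533 -0.2762 0.1221], t=(-0.2700, 0.0500, 5.6907)
after S1 (triangulate): (1.7893, -1.5465, -0.6539)
after S2 (kf_track): (-1.6889, -0.5509, -1.8718)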